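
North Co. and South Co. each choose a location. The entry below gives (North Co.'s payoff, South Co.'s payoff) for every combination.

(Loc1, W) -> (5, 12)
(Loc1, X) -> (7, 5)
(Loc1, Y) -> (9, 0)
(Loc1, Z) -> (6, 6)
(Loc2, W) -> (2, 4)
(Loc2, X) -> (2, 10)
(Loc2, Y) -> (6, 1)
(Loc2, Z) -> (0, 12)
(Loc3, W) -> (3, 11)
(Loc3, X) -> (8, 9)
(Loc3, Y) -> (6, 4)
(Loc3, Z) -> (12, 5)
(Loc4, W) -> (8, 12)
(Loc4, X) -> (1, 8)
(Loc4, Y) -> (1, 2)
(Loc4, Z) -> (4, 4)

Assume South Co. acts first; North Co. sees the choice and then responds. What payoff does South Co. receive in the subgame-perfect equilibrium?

12

North Co. best-responds to each possible South Co. move:
- W → North Co. plays Loc4 (best of 5, 2, 3, 8); South Co. gets 12.
- X → North Co. plays Loc3 (best of 7, 2, 8, 1); South Co. gets 9.
- Y → North Co. plays Loc1 (best of 9, 6, 6, 1); South Co. gets 0.
- Z → North Co. plays Loc3 (best of 6, 0, 12, 4); South Co. gets 5.
South Co.'s induced payoffs are 12, 9, 0, 5, so South Co. commits to W. Subgame-perfect outcome: (Loc4, W) with payoffs (8, 12).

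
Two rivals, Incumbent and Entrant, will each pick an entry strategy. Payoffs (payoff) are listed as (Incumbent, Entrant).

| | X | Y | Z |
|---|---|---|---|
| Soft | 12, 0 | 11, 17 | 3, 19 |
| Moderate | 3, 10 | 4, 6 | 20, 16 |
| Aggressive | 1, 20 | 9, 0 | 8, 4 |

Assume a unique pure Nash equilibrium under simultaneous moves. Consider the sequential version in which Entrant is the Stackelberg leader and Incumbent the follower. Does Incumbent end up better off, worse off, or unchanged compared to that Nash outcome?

worse off

Work backward from Incumbent's decision.
- X: Incumbent compares 12, 3, 1 and picks Soft; Entrant would get 0.
- Y: Incumbent compares 11, 4, 9 and picks Soft; Entrant would get 17.
- Z: Incumbent compares 3, 20, 8 and picks Moderate; Entrant would get 16.
Maximizing over 0, 17, 16, Entrant chooses Y. Subgame-perfect outcome: (Soft, Y) with payoffs (11, 17).
Under simultaneous play:
Incumbent's best replies: X→Soft; Y→Soft; Z→Moderate.
Entrant's best replies: Soft→Z; Moderate→Z; Aggressive→X.
Only (Moderate, Z) has each player best-responding; Nash payoffs (20, 16).
Incumbent earns 11 sequentially versus 20 at the Nash outcome: worse off.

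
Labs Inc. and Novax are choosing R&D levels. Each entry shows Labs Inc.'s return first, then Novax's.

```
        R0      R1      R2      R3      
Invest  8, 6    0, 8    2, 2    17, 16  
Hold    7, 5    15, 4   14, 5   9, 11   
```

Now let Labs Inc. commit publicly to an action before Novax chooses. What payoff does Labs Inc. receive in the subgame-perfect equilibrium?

Backward induction with Labs Inc. moving first.
- Invest → Novax plays R3 (best of 6, 8, 2, 16); Labs Inc. gets 17.
- Hold → Novax plays R3 (best of 5, 4, 5, 11); Labs Inc. gets 9.
Among 17, 9, the best is 17 at Invest. Subgame-perfect outcome: (Invest, R3) with payoffs (17, 16).

17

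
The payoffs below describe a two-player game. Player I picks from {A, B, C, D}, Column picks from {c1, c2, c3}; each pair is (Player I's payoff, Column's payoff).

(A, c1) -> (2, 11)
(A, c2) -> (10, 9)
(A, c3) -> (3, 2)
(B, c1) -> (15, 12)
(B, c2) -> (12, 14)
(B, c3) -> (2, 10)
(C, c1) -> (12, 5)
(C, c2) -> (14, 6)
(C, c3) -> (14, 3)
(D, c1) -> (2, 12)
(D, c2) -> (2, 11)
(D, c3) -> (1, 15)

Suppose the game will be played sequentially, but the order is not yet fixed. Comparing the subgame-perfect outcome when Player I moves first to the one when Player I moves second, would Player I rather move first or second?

If Player I leads: Column's best replies are A→c1, B→c2, C→c2, D→c3; Player I's induced payoffs 2, 12, 14, 1; outcome (C, c2), payoffs (14, 6).
If Column leads: Player I's best replies are c1→B, c2→C, c3→C; Column's induced payoffs 12, 6, 3; outcome (B, c1), payoffs (15, 12).
Player I gets 14 moving first and 15 moving second, so Player I prefers to move second.

second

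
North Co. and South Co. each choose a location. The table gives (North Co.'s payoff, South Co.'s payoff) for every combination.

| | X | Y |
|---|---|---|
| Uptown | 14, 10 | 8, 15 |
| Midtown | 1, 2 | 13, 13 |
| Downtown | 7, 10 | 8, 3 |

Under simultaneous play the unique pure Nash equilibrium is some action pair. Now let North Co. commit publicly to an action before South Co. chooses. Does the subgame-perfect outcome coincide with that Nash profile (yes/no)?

yes

Backward induction with North Co. moving first.
- Uptown: BR = Y, leader payoff 8.
- Midtown: BR = Y, leader payoff 13.
- Downtown: BR = X, leader payoff 7.
Among 8, 13, 7, the best is 13 at Midtown. Subgame-perfect outcome: (Midtown, Y) with payoffs (13, 13).
For the simultaneous game, intersect best replies.
North Co.'s best replies: X→Uptown; Y→Midtown.
South Co.'s best replies: Uptown→Y; Midtown→Y; Downtown→X.
The unique mutual best reply is (Midtown, Y), giving (13, 13).
Sequential outcome (Midtown, Y) coincides with the Nash profile (Midtown, Y).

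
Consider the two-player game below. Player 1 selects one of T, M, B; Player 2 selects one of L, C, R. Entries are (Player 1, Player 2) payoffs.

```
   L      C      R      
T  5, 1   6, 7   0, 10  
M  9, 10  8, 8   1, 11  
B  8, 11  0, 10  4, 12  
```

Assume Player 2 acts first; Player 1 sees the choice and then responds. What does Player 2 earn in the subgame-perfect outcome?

12

Backward induction with Player 2 moving first.
- L: BR = M, leader payoff 10.
- C: BR = M, leader payoff 8.
- R: BR = B, leader payoff 12.
Maximizing over 10, 8, 12, Player 2 chooses R. Subgame-perfect outcome: (B, R) with payoffs (4, 12).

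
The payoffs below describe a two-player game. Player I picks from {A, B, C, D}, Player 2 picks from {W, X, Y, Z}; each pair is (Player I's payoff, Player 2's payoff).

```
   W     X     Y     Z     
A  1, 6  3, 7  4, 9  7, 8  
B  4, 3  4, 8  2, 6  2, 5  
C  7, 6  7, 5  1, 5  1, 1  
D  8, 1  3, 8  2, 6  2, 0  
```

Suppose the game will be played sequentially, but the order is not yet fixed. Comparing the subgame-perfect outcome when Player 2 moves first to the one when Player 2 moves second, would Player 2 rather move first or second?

If Player I leads: Player 2's best replies are A→Y, B→X, C→W, D→X; Player I's induced payoffs 4, 4, 7, 3; outcome (C, W), payoffs (7, 6).
If Player 2 leads: Player I's best replies are W→D, X→C, Y→A, Z→A; Player 2's induced payoffs 1, 5, 9, 8; outcome (A, Y), payoffs (4, 9).
Player 2 gets 9 moving first and 6 moving second, so Player 2 prefers to move first.

first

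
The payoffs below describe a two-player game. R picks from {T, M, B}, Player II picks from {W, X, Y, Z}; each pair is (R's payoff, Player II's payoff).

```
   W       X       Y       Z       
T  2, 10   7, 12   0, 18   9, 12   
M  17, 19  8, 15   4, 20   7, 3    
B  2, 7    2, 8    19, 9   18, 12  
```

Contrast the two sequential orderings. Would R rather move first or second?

first

If R leads: Player II's best replies are T→Y, M→Y, B→Z; R's induced payoffs 0, 4, 18; outcome (B, Z), payoffs (18, 12).
If Player II leads: R's best replies are W→M, X→M, Y→B, Z→B; Player II's induced payoffs 19, 15, 9, 12; outcome (M, W), payoffs (17, 19).
R gets 18 moving first and 17 moving second, so R prefers to move first.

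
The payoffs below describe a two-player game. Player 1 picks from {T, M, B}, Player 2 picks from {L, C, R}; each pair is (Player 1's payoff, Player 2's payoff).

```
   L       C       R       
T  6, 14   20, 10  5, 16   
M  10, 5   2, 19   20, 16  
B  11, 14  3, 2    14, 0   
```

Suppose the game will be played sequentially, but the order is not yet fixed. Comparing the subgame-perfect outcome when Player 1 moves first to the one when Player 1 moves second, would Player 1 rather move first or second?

second

If Player 1 leads: Player 2's best replies are T→R, M→C, B→L; Player 1's induced payoffs 5, 2, 11; outcome (B, L), payoffs (11, 14).
If Player 2 leads: Player 1's best replies are L→B, C→T, R→M; Player 2's induced payoffs 14, 10, 16; outcome (M, R), payoffs (20, 16).
Player 1 gets 11 moving first and 20 moving second, so Player 1 prefers to move second.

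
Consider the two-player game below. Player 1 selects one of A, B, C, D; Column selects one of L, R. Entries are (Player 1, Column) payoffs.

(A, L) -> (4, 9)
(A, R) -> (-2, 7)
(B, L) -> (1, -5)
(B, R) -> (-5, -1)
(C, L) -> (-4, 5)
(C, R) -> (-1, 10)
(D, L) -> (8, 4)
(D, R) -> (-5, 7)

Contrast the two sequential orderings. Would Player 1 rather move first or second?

If Player 1 leads: Column's best replies are A→L, B→R, C→R, D→R; Player 1's induced payoffs 4, -5, -1, -5; outcome (A, L), payoffs (4, 9).
If Column leads: Player 1's best replies are L→D, R→C; Column's induced payoffs 4, 10; outcome (C, R), payoffs (-1, 10).
Player 1 gets 4 moving first and -1 moving second, so Player 1 prefers to move first.

first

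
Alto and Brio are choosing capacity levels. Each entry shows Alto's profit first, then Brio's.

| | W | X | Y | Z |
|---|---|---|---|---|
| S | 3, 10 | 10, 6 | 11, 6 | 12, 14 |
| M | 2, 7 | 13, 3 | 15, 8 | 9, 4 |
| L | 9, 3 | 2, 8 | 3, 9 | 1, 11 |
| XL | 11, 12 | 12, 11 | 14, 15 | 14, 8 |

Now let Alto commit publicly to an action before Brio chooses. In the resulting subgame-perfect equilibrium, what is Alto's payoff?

Backward induction with Alto moving first.
- S: Brio compares 10, 6, 6, 14 and picks Z; Alto would get 12.
- M: Brio compares 7, 3, 8, 4 and picks Y; Alto would get 15.
- L: Brio compares 3, 8, 9, 11 and picks Z; Alto would get 1.
- XL: Brio compares 12, 11, 15, 8 and picks Y; Alto would get 14.
Alto's induced payoffs are 12, 15, 1, 14, so Alto commits to M. Subgame-perfect outcome: (M, Y) with payoffs (15, 8).

15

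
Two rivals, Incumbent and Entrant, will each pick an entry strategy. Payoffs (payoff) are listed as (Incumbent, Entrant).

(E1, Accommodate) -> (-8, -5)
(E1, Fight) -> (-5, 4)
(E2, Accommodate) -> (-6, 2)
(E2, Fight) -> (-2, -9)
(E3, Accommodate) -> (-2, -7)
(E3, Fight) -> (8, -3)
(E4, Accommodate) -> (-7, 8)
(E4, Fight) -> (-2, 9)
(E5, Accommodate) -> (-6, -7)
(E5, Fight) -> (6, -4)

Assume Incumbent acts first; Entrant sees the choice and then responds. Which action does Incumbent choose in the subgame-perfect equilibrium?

Entrant best-responds to each possible Incumbent move:
- E1: BR = Fight, leader payoff -5.
- E2: BR = Accommodate, leader payoff -6.
- E3: BR = Fight, leader payoff 8.
- E4: BR = Fight, leader payoff -2.
- E5: BR = Fight, leader payoff 6.
Incumbent's induced payoffs are -5, -6, 8, -2, 6, so Incumbent commits to E3. Subgame-perfect outcome: (E3, Fight) with payoffs (8, -3).

E3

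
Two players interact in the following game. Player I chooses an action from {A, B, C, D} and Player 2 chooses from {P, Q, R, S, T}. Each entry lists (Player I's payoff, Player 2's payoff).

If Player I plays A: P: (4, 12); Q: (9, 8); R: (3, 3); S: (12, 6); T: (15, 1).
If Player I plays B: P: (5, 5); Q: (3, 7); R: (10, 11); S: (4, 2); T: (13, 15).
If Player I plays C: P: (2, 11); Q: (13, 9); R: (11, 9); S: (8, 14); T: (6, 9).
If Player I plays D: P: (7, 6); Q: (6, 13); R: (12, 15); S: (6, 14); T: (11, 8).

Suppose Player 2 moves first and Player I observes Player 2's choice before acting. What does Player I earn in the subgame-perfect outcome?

12

Backward induction with Player 2 moving first.
- P: Player I compares 4, 5, 2, 7 and picks D; Player 2 would get 6.
- Q: Player I compares 9, 3, 13, 6 and picks C; Player 2 would get 9.
- R: Player I compares 3, 10, 11, 12 and picks D; Player 2 would get 15.
- S: Player I compares 12, 4, 8, 6 and picks A; Player 2 would get 6.
- T: Player I compares 15, 13, 6, 11 and picks A; Player 2 would get 1.
Player 2's induced payoffs are 6, 9, 15, 6, 1, so Player 2 commits to R. Subgame-perfect outcome: (D, R) with payoffs (12, 15).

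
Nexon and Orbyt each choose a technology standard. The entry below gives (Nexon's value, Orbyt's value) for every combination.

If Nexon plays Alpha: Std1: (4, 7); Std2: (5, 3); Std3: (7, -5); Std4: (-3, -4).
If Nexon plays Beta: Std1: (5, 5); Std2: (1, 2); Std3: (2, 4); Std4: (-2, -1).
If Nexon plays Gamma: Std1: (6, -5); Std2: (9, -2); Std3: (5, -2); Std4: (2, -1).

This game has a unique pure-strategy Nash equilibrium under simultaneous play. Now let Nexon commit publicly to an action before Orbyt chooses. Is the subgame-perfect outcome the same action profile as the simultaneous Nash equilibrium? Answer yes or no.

no

Work backward from Orbyt's decision.
- Alpha → Orbyt plays Std1 (best of 7, 3, -5, -4); Nexon gets 4.
- Beta → Orbyt plays Std1 (best of 5, 2, 4, -1); Nexon gets 5.
- Gamma → Orbyt plays Std4 (best of -5, -2, -2, -1); Nexon gets 2.
Among 4, 5, 2, the best is 5 at Beta. Subgame-perfect outcome: (Beta, Std1) with payoffs (5, 5).
Now find the simultaneous Nash equilibrium.
Nexon's best replies: Std1→Gamma; Std2→Gamma; Std3→Alpha; Std4→Gamma.
Orbyt's best replies: Alpha→Std1; Beta→Std1; Gamma→Std4.
Only (Gamma, Std4) has each player best-responding; Nash payoffs (2, -1).
Sequential outcome (Beta, Std1) differs from the Nash profile (Gamma, Std4).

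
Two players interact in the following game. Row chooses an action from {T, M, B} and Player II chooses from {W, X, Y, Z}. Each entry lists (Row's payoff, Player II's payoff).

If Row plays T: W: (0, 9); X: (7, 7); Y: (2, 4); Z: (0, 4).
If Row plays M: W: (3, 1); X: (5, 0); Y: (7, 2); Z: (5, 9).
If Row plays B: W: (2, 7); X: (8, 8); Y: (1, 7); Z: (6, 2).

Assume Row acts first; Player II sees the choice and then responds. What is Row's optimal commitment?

Backward induction with Row moving first.
- T → Player II plays W (best of 9, 7, 4, 4); Row gets 0.
- M → Player II plays Z (best of 1, 0, 2, 9); Row gets 5.
- B → Player II plays X (best of 7, 8, 7, 2); Row gets 8.
Maximizing over 0, 5, 8, Row chooses B. Subgame-perfect outcome: (B, X) with payoffs (8, 8).

B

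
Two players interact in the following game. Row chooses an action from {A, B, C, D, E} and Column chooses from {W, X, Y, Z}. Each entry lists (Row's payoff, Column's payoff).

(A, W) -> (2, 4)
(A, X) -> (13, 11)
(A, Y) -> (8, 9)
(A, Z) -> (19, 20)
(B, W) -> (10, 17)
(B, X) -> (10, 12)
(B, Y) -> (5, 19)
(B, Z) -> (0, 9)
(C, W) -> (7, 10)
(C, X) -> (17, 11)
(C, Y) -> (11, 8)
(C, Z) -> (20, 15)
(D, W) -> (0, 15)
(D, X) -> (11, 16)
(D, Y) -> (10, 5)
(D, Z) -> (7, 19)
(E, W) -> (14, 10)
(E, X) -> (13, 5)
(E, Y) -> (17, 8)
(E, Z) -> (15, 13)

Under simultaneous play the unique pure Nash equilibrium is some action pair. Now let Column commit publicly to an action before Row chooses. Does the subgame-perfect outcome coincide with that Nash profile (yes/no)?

Backward induction with Column moving first.
- W: Row compares 2, 10, 7, 0, 14 and picks E; Column would get 10.
- X: Row compares 13, 10, 17, 11, 13 and picks C; Column would get 11.
- Y: Row compares 8, 5, 11, 10, 17 and picks E; Column would get 8.
- Z: Row compares 19, 0, 20, 7, 15 and picks C; Column would get 15.
Maximizing over 10, 11, 8, 15, Column chooses Z. Subgame-perfect outcome: (C, Z) with payoffs (20, 15).
Now find the simultaneous Nash equilibrium.
Row's best replies: W→E; X→C; Y→E; Z→C.
Column's best replies: A→Z; B→Y; C→Z; D→Z; E→Z.
The unique mutual best reply is (C, Z), giving (20, 15).
Sequential outcome (C, Z) coincides with the Nash profile (C, Z).

yes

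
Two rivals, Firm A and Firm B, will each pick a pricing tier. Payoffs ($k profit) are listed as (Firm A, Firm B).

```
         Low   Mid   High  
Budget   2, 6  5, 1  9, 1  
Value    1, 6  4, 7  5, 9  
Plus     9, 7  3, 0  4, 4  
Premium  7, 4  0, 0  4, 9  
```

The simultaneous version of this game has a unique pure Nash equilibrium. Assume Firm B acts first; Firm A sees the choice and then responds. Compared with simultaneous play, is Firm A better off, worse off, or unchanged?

Work backward from Firm A's decision.
- Low: BR = Plus, leader payoff 7.
- Mid: BR = Budget, leader payoff 1.
- High: BR = Budget, leader payoff 1.
Maximizing over 7, 1, 1, Firm B chooses Low. Subgame-perfect outcome: (Plus, Low) with payoffs (9, 7).
Now find the simultaneous Nash equilibrium.
Firm A's best replies: Low→Plus; Mid→Budget; High→Budget.
Firm B's best replies: Budget→Low; Value→High; Plus→Low; Premium→High.
The unique mutual best reply is (Plus, Low), giving (9, 7).
Firm A earns 9 sequentially versus 9 at the Nash outcome: unchanged.

unchanged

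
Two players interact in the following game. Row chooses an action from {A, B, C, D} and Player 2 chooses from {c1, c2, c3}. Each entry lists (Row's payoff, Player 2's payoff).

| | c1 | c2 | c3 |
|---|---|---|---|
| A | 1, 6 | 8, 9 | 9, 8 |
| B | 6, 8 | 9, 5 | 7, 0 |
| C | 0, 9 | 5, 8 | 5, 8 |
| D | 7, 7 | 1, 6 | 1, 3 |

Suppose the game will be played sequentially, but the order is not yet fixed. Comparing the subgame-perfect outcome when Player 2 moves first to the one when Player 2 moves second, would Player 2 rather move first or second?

second

If Row leads: Player 2's best replies are A→c2, B→c1, C→c1, D→c1; Row's induced payoffs 8, 6, 0, 7; outcome (A, c2), payoffs (8, 9).
If Player 2 leads: Row's best replies are c1→D, c2→B, c3→A; Player 2's induced payoffs 7, 5, 8; outcome (A, c3), payoffs (9, 8).
Player 2 gets 8 moving first and 9 moving second, so Player 2 prefers to move second.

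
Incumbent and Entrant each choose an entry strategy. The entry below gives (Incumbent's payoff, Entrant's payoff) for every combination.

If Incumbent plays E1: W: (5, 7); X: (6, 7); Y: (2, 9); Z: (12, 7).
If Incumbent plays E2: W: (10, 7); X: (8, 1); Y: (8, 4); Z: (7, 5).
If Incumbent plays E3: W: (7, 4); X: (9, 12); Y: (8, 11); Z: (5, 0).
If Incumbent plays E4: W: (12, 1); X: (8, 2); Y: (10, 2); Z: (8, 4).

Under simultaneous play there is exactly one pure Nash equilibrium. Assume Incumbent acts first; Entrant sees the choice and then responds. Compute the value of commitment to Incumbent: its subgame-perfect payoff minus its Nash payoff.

1

Backward induction with Incumbent moving first.
- E1: BR = Y, leader payoff 2.
- E2: BR = W, leader payoff 10.
- E3: BR = X, leader payoff 9.
- E4: BR = Z, leader payoff 8.
Maximizing over 2, 10, 9, 8, Incumbent chooses E2. Subgame-perfect outcome: (E2, W) with payoffs (10, 7).
Now find the simultaneous Nash equilibrium.
Incumbent's best replies: W→E4; X→E3; Y→E4; Z→E1.
Entrant's best replies: E1→Y; E2→W; E3→X; E4→Z.
The unique mutual best reply is (E3, X), giving (9, 12).
Incumbent's commitment gain: 10 − 9 = 1.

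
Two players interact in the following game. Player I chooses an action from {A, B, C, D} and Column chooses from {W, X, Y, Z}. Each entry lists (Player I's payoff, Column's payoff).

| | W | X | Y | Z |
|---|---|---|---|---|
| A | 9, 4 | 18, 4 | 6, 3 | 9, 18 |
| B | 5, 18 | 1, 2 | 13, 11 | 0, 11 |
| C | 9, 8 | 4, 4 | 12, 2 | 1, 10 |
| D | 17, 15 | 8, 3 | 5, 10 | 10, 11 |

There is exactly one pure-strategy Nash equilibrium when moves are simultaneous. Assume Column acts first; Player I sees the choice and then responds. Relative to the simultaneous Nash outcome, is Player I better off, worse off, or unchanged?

Backward induction with Column moving first.
- W: BR = D, leader payoff 15.
- X: BR = A, leader payoff 4.
- Y: BR = B, leader payoff 11.
- Z: BR = D, leader payoff 11.
Column's induced payoffs are 15, 4, 11, 11, so Column commits to W. Subgame-perfect outcome: (D, W) with payoffs (17, 15).
Under simultaneous play:
Player I's best replies: W→D; X→A; Y→B; Z→D.
Column's best replies: A→Z; B→W; C→Z; D→W.
Only (D, W) has each player best-responding; Nash payoffs (17, 15).
Player I earns 17 sequentially versus 17 at the Nash outcome: unchanged.

unchanged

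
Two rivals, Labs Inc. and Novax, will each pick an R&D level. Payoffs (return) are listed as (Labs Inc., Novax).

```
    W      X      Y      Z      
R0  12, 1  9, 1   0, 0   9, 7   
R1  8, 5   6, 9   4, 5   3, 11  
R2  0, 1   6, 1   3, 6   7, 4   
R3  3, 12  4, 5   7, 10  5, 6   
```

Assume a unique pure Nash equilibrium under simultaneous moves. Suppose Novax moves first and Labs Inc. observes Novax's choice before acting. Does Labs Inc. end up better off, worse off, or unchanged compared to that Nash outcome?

Backward induction with Novax moving first.
- W: Labs Inc. compares 12, 8, 0, 3 and picks R0; Novax would get 1.
- X: Labs Inc. compares 9, 6, 6, 4 and picks R0; Novax would get 1.
- Y: Labs Inc. compares 0, 4, 3, 7 and picks R3; Novax would get 10.
- Z: Labs Inc. compares 9, 3, 7, 5 and picks R0; Novax would get 7.
Among 1, 1, 10, 7, the best is 10 at Y. Subgame-perfect outcome: (R3, Y) with payoffs (7, 10).
Under simultaneous play:
Labs Inc.'s best replies: W→R0; X→R0; Y→R3; Z→R0.
Novax's best replies: R0→Z; R1→Z; R2→Y; R3→W.
The unique mutual best reply is (R0, Z), giving (9, 7).
Labs Inc. earns 7 sequentially versus 9 at the Nash outcome: worse off.

worse off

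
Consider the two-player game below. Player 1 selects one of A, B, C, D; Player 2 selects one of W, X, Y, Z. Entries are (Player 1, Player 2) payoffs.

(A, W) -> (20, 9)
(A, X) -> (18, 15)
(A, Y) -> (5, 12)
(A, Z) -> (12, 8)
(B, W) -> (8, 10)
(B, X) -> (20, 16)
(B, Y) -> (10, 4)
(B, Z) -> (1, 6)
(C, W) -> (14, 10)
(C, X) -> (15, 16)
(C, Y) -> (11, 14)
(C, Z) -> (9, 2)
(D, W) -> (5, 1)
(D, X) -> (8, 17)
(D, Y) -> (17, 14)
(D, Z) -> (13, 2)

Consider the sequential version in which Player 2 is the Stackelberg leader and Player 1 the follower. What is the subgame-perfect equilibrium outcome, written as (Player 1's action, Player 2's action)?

(B, X)

Solve by backward induction (Player 2 leads).
- W: Player 1 compares 20, 8, 14, 5 and picks A; Player 2 would get 9.
- X: Player 1 compares 18, 20, 15, 8 and picks B; Player 2 would get 16.
- Y: Player 1 compares 5, 10, 11, 17 and picks D; Player 2 would get 14.
- Z: Player 1 compares 12, 1, 9, 13 and picks D; Player 2 would get 2.
Player 2's induced payoffs are 9, 16, 14, 2, so Player 2 commits to X. Subgame-perfect outcome: (B, X) with payoffs (20, 16).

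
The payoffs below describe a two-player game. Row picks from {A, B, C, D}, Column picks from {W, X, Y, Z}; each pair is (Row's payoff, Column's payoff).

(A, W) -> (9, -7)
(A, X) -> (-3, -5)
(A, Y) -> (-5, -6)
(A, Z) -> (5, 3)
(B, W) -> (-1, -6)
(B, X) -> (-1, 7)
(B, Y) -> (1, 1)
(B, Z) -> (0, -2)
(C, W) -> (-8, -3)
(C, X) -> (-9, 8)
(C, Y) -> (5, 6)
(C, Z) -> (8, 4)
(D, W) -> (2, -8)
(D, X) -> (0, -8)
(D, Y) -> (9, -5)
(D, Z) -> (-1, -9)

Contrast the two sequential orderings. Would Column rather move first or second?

first

If Row leads: Column's best replies are A→Z, B→X, C→X, D→Y; Row's induced payoffs 5, -1, -9, 9; outcome (D, Y), payoffs (9, -5).
If Column leads: Row's best replies are W→A, X→D, Y→D, Z→C; Column's induced payoffs -7, -8, -5, 4; outcome (C, Z), payoffs (8, 4).
Column gets 4 moving first and -5 moving second, so Column prefers to move first.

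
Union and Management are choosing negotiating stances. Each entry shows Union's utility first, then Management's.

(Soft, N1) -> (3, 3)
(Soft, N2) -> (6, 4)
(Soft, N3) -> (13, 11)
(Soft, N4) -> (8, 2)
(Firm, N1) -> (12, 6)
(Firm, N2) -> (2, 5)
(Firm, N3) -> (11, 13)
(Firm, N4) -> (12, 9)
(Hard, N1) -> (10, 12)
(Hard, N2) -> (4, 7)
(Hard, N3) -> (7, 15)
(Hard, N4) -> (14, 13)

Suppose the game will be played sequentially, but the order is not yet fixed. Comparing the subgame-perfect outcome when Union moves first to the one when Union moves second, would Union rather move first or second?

second

If Union leads: Management's best replies are Soft→N3, Firm→N3, Hard→N3; Union's induced payoffs 13, 11, 7; outcome (Soft, N3), payoffs (13, 11).
If Management leads: Union's best replies are N1→Firm, N2→Soft, N3→Soft, N4→Hard; Management's induced payoffs 6, 4, 11, 13; outcome (Hard, N4), payoffs (14, 13).
Union gets 13 moving first and 14 moving second, so Union prefers to move second.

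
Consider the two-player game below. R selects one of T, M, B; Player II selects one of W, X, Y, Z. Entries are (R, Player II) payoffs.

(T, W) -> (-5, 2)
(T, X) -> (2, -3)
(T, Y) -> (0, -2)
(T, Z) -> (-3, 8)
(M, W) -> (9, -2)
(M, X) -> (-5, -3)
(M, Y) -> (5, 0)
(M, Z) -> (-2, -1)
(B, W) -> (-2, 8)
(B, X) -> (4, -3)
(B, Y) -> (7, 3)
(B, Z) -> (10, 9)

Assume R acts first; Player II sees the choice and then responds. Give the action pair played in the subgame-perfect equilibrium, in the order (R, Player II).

(B, Z)

Backward induction with R moving first.
- T: Player II compares 2, -3, -2, 8 and picks Z; R would get -3.
- M: Player II compares -2, -3, 0, -1 and picks Y; R would get 5.
- B: Player II compares 8, -3, 3, 9 and picks Z; R would get 10.
Among -3, 5, 10, the best is 10 at B. Subgame-perfect outcome: (B, Z) with payoffs (10, 9).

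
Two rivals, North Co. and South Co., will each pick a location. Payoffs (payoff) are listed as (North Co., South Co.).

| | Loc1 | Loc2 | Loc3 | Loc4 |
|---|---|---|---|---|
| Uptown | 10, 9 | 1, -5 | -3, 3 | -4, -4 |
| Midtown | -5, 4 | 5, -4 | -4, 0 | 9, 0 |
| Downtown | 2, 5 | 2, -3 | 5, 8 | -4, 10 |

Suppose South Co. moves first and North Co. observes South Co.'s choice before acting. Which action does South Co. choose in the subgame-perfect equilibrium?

Backward induction with South Co. moving first.
- Loc1: North Co. compares 10, -5, 2 and picks Uptown; South Co. would get 9.
- Loc2: North Co. compares 1, 5, 2 and picks Midtown; South Co. would get -4.
- Loc3: North Co. compares -3, -4, 5 and picks Downtown; South Co. would get 8.
- Loc4: North Co. compares -4, 9, -4 and picks Midtown; South Co. would get 0.
South Co.'s induced payoffs are 9, -4, 8, 0, so South Co. commits to Loc1. Subgame-perfect outcome: (Uptown, Loc1) with payoffs (10, 9).

Loc1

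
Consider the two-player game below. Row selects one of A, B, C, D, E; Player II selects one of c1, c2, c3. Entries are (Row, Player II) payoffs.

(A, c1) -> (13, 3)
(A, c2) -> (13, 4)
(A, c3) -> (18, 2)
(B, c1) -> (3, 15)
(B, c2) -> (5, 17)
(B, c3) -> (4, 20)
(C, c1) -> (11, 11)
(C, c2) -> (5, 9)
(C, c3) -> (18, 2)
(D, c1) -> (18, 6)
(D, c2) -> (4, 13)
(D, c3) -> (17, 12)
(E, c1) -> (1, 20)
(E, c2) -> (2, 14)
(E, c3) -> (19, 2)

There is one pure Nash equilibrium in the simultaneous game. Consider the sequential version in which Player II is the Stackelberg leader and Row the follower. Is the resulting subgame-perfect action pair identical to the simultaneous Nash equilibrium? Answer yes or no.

Work backward from Row's decision.
- c1: Row compares 13, 3, 11, 18, 1 and picks D; Player II would get 6.
- c2: Row compares 13, 5, 5, 4, 2 and picks A; Player II would get 4.
- c3: Row compares 18, 4, 18, 17, 19 and picks E; Player II would get 2.
Among 6, 4, 2, the best is 6 at c1. Subgame-perfect outcome: (D, c1) with payoffs (18, 6).
Now find the simultaneous Nash equilibrium.
Row's best replies: c1→D; c2→A; c3→E.
Player II's best replies: A→c2; B→c3; C→c1; D→c2; E→c1.
Only (A, c2) has each player best-responding; Nash payoffs (13, 4).
Sequential outcome (D, c1) differs from the Nash profile (A, c2).

no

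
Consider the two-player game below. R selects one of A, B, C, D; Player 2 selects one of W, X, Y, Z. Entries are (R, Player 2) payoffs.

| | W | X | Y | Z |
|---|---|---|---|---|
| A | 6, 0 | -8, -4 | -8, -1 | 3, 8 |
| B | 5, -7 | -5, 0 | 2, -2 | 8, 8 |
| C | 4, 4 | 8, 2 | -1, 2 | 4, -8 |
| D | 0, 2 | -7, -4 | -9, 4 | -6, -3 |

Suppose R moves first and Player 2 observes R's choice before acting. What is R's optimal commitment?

Player 2 best-responds to each possible R move:
- A: Player 2 compares 0, -4, -1, 8 and picks Z; R would get 3.
- B: Player 2 compares -7, 0, -2, 8 and picks Z; R would get 8.
- C: Player 2 compares 4, 2, 2, -8 and picks W; R would get 4.
- D: Player 2 compares 2, -4, 4, -3 and picks Y; R would get -9.
Maximizing over 3, 8, 4, -9, R chooses B. Subgame-perfect outcome: (B, Z) with payoffs (8, 8).

B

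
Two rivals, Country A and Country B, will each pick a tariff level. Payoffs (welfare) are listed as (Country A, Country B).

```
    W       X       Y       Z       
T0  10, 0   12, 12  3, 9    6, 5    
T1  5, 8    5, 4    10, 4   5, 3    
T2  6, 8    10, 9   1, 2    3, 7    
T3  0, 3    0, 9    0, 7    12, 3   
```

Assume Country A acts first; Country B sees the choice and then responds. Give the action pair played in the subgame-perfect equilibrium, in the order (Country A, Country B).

(T0, X)

Backward induction with Country A moving first.
- T0 → Country B plays X (best of 0, 12, 9, 5); Country A gets 12.
- T1 → Country B plays W (best of 8, 4, 4, 3); Country A gets 5.
- T2 → Country B plays X (best of 8, 9, 2, 7); Country A gets 10.
- T3 → Country B plays X (best of 3, 9, 7, 3); Country A gets 0.
Maximizing over 12, 5, 10, 0, Country A chooses T0. Subgame-perfect outcome: (T0, X) with payoffs (12, 12).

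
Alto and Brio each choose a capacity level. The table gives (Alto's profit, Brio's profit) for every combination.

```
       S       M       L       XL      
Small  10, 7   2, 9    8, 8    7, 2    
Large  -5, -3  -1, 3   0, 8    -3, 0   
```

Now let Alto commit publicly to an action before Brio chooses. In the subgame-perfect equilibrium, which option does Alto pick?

Small

Solve by backward induction (Alto leads).
- Small → Brio plays M (best of 7, 9, 8, 2); Alto gets 2.
- Large → Brio plays L (best of -3, 3, 8, 0); Alto gets 0.
Alto's induced payoffs are 2, 0, so Alto commits to Small. Subgame-perfect outcome: (Small, M) with payoffs (2, 9).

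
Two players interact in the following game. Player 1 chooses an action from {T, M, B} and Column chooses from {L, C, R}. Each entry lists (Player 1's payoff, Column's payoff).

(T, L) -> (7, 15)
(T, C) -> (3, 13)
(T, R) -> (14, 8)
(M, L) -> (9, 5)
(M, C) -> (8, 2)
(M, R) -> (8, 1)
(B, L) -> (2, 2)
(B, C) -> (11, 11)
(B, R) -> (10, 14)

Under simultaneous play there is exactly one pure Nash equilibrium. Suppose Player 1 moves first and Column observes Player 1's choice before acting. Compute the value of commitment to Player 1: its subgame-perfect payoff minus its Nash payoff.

Column best-responds to each possible Player 1 move:
- T: BR = L, leader payoff 7.
- M: BR = L, leader payoff 9.
- B: BR = R, leader payoff 10.
Player 1's induced payoffs are 7, 9, 10, so Player 1 commits to B. Subgame-perfect outcome: (B, R) with payoffs (10, 14).
For the simultaneous game, intersect best replies.
Player 1's best replies: L→M; C→B; R→T.
Column's best replies: T→L; M→L; B→R.
Only (M, L) has each player best-responding; Nash payoffs (9, 5).
Player 1's commitment gain: 10 − 9 = 1.

1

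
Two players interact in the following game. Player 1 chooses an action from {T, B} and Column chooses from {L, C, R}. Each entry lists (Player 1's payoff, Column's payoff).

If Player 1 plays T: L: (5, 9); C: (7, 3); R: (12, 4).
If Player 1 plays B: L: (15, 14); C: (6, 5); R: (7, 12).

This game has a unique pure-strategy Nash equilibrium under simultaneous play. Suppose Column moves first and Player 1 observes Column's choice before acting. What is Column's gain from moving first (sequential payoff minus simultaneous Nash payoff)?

Solve by backward induction (Column leads).
- L: Player 1 compares 5, 15 and picks B; Column would get 14.
- C: Player 1 compares 7, 6 and picks T; Column would get 3.
- R: Player 1 compares 12, 7 and picks T; Column would get 4.
Maximizing over 14, 3, 4, Column chooses L. Subgame-perfect outcome: (B, L) with payoffs (15, 14).
For the simultaneous game, intersect best replies.
Player 1's best replies: L→B; C→T; R→T.
Column's best replies: T→L; B→L.
The unique mutual best reply is (B, L), giving (15, 14).
Column's commitment gain: 14 − 14 = 0.

0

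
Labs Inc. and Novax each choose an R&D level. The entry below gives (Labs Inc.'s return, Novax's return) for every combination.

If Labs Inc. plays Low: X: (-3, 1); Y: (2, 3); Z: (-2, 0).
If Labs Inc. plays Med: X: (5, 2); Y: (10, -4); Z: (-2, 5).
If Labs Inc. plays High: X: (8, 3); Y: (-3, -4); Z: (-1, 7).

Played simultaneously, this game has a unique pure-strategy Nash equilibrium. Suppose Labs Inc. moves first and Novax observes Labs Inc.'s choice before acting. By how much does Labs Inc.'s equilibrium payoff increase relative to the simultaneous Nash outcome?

Solve by backward induction (Labs Inc. leads).
- Low: Novax compares 1, 3, 0 and picks Y; Labs Inc. would get 2.
- Med: Novax compares 2, -4, 5 and picks Z; Labs Inc. would get -2.
- High: Novax compares 3, -4, 7 and picks Z; Labs Inc. would get -1.
Labs Inc.'s induced payoffs are 2, -2, -1, so Labs Inc. commits to Low. Subgame-perfect outcome: (Low, Y) with payoffs (2, 3).
For the simultaneous game, intersect best replies.
Labs Inc.'s best replies: X→High; Y→Med; Z→High.
Novax's best replies: Low→Y; Med→Z; High→Z.
Only (High, Z) has each player best-responding; Nash payoffs (-1, 7).
Labs Inc.'s commitment gain: 2 − -1 = 3.

3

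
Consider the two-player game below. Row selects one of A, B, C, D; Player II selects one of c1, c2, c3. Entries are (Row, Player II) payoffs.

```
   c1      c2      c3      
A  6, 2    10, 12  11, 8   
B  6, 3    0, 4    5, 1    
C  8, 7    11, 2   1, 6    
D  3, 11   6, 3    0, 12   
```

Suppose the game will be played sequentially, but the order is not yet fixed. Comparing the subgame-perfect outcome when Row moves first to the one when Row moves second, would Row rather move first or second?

second

If Row leads: Player II's best replies are A→c2, B→c2, C→c1, D→c3; Row's induced payoffs 10, 0, 8, 0; outcome (A, c2), payoffs (10, 12).
If Player II leads: Row's best replies are c1→C, c2→C, c3→A; Player II's induced payoffs 7, 2, 8; outcome (A, c3), payoffs (11, 8).
Row gets 10 moving first and 11 moving second, so Row prefers to move second.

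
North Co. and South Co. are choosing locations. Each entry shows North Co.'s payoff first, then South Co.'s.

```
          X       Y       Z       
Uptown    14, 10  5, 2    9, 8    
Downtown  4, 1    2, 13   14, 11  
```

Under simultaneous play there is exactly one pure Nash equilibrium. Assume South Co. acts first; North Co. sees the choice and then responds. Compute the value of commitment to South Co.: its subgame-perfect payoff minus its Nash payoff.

Solve by backward induction (South Co. leads).
- X: BR = Uptown, leader payoff 10.
- Y: BR = Uptown, leader payoff 2.
- Z: BR = Downtown, leader payoff 11.
Maximizing over 10, 2, 11, South Co. chooses Z. Subgame-perfect outcome: (Downtown, Z) with payoffs (14, 11).
Under simultaneous play:
North Co.'s best replies: X→Uptown; Y→Uptown; Z→Downtown.
South Co.'s best replies: Uptown→X; Downtown→Y.
Only (Uptown, X) has each player best-responding; Nash payoffs (14, 10).
South Co.'s commitment gain: 11 − 10 = 1.

1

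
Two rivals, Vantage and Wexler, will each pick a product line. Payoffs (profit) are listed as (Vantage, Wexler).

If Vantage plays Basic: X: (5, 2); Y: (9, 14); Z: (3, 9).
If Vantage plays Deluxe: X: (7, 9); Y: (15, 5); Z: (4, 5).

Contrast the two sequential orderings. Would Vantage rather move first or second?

first

If Vantage leads: Wexler's best replies are Basic→Y, Deluxe→X; Vantage's induced payoffs 9, 7; outcome (Basic, Y), payoffs (9, 14).
If Wexler leads: Vantage's best replies are X→Deluxe, Y→Deluxe, Z→Deluxe; Wexler's induced payoffs 9, 5, 5; outcome (Deluxe, X), payoffs (7, 9).
Vantage gets 9 moving first and 7 moving second, so Vantage prefers to move first.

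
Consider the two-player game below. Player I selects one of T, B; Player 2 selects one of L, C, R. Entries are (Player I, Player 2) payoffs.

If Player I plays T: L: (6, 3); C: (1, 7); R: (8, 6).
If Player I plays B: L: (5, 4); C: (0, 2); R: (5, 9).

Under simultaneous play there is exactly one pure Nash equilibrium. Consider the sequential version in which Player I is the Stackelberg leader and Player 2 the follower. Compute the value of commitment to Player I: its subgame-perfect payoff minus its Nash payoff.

Backward induction with Player I moving first.
- T: BR = C, leader payoff 1.
- B: BR = R, leader payoff 5.
Player I's induced payoffs are 1, 5, so Player I commits to B. Subgame-perfect outcome: (B, R) with payoffs (5, 9).
Under simultaneous play:
Player I's best replies: L→T; C→T; R→T.
Player 2's best replies: T→C; B→R.
Only (T, C) has each player best-responding; Nash payoffs (1, 7).
Player I's commitment gain: 5 − 1 = 4.

4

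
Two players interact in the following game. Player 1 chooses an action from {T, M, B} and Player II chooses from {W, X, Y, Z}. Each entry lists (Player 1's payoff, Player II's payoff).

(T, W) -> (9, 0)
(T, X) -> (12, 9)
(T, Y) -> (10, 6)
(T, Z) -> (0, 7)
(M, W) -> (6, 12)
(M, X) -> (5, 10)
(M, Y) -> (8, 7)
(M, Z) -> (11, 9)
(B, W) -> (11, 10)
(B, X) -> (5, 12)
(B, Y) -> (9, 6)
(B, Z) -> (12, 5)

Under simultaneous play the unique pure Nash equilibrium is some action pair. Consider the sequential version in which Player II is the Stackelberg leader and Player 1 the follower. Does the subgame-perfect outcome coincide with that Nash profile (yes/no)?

Work backward from Player 1's decision.
- W: BR = B, leader payoff 10.
- X: BR = T, leader payoff 9.
- Y: BR = T, leader payoff 6.
- Z: BR = B, leader payoff 5.
Maximizing over 10, 9, 6, 5, Player II chooses W. Subgame-perfect outcome: (B, W) with payoffs (11, 10).
For the simultaneous game, intersect best replies.
Player 1's best replies: W→B; X→T; Y→T; Z→B.
Player II's best replies: T→X; M→W; B→X.
The unique mutual best reply is (T, X), giving (12, 9).
Sequential outcome (B, W) differs from the Nash profile (T, X).

no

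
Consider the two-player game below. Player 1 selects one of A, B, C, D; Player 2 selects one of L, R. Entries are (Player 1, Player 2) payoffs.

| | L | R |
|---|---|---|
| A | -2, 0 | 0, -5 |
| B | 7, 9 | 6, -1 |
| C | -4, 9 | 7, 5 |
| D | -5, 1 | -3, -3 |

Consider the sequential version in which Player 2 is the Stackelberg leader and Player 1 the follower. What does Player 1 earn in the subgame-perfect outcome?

7

Work backward from Player 1's decision.
- L: BR = B, leader payoff 9.
- R: BR = C, leader payoff 5.
Maximizing over 9, 5, Player 2 chooses L. Subgame-perfect outcome: (B, L) with payoffs (7, 9).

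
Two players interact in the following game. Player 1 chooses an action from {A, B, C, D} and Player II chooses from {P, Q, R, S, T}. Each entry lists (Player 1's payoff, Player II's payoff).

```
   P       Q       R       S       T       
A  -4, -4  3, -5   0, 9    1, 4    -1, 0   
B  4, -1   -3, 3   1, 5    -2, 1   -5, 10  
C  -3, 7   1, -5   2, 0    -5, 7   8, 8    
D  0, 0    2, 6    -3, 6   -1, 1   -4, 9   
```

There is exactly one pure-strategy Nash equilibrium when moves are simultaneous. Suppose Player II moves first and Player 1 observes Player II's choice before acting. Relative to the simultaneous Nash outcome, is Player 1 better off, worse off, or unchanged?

unchanged

Backward induction with Player II moving first.
- P: BR = B, leader payoff -1.
- Q: BR = A, leader payoff -5.
- R: BR = C, leader payoff 0.
- S: BR = A, leader payoff 4.
- T: BR = C, leader payoff 8.
Among -1, -5, 0, 4, 8, the best is 8 at T. Subgame-perfect outcome: (C, T) with payoffs (8, 8).
Now find the simultaneous Nash equilibrium.
Player 1's best replies: P→B; Q→A; R→C; S→A; T→C.
Player II's best replies: A→R; B→T; C→T; D→T.
Only (C, T) has each player best-responding; Nash payoffs (8, 8).
Player 1 earns 8 sequentially versus 8 at the Nash outcome: unchanged.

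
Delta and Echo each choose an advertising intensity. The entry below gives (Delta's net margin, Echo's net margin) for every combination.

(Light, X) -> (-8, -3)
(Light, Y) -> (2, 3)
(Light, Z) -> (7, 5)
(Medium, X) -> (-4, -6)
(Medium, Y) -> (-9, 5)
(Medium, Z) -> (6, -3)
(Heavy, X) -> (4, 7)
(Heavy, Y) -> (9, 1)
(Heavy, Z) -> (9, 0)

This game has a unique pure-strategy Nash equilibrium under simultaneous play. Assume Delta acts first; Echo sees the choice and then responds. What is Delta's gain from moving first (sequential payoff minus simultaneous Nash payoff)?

Echo best-responds to each possible Delta move:
- Light: Echo compares -3, 3, 5 and picks Z; Delta would get 7.
- Medium: Echo compares -6, 5, -3 and picks Y; Delta would get -9.
- Heavy: Echo compares 7, 1, 0 and picks X; Delta would get 4.
Maximizing over 7, -9, 4, Delta chooses Light. Subgame-perfect outcome: (Light, Z) with payoffs (7, 5).
Now find the simultaneous Nash equilibrium.
Delta's best replies: X→Heavy; Y→Heavy; Z→Heavy.
Echo's best replies: Light→Z; Medium→Y; Heavy→X.
Only (Heavy, X) has each player best-responding; Nash payoffs (4, 7).
Delta's commitment gain: 7 − 4 = 3.

3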